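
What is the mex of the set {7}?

0 is not in the set, so the mex is 0.

0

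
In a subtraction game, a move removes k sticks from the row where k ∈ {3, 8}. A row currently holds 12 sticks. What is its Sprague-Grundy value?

0

Compute g(0), g(1), … for moves {3, 8}:
k:     0  1  2  3  4  5  6  7  8  9 10 11 12
g(k):  0  0  0  1  1  1  0  0  2  1  1  0  0
So g(12) = 0.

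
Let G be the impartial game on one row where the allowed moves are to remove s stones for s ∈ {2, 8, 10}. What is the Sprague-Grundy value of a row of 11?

3

Grundy values for subtraction set {2, 8, 10}:
k:     0  1  2  3  4  5  6  7  8  9 10 11
g(k):  0  0  1  1  0  0  1  1  2  2  3  3
So g(11) = 3.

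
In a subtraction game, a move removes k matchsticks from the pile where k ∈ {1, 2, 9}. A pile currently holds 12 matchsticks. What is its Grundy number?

2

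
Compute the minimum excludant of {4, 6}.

0

0 is not in the set, so the mex is 0.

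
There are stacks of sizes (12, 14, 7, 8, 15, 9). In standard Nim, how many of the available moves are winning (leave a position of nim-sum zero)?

5

In binary:
  1100  (12)
  1110  (14)
  0111  (7)
  1000  (8)
  1111  (15)
  1001  (9)
  ----
  1011  (11)
The overall nim-sum is X = 11. A stack of size p has a winning move iff p XOR X < p (reduce it to p XOR X).
  12: 12 XOR 11 = 7 < 12 — winning move (to 7).
  14: 14 XOR 11 = 5 < 14 — winning move (to 5).
  7: 7 XOR 11 = 12 ≥ 7 — no move.
  8: 8 XOR 11 = 3 < 8 — winning move (to 3).
  15: 15 XOR 11 = 4 < 15 — winning move (to 4).
  9: 9 XOR 11 = 2 < 9 — winning move (to 2).
That gives 5 winning moves.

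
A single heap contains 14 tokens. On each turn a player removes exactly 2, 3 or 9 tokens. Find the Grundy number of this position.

1

Compute g(0), g(1), … for moves {2, 3, 9}:
k:     0  1  2  3  4  5  6  7  8  9 10 11 12 13 14
g(k):  0  0  1  1  2  0  0  1  1  2  2  0  0  1  1
So g(14) = 1.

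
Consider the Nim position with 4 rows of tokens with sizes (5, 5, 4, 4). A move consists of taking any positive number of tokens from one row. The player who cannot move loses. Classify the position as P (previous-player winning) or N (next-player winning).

P-position

Nim-sum: 5 ⊕ 5 ⊕ 4 ⊕ 4 = 0.
The nim-sum is 0, so this is a P-position: the player to move is in a losing position under optimal play.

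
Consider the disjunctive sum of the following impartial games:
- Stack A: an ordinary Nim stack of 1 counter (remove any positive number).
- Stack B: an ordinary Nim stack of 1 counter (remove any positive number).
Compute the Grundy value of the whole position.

0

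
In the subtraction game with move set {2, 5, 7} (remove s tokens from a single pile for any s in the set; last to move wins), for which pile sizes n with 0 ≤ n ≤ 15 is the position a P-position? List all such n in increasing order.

0, 1, 4, 10, 13, 14

Build the Grundy sequence with g(k) = mex{g(k−s) : s ∈ {2, 5, 7}, s ≤ k}:
k:     0  1  2  3  4  5  6  7  8  9 10 11 12 13 14 15
g(k):  0  0  1  1  0  2  1  3  2  2  0  3  1  0  0  1
The P-positions (g = 0) in 0..15 are 0, 1, 4, 10, 13, 14.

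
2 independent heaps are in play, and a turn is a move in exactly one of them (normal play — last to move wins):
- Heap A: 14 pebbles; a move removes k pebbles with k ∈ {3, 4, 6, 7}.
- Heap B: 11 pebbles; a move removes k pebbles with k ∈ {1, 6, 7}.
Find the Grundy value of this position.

2

Build the Grundy sequence for heap A with g(k) = mex{g(k−s) : s ∈ {3, 4, 6, 7}, s ≤ k}:
g(0) = mex{} = 0
g(1) = mex{} = 0
g(2) = mex{} = 0
g(3) = mex{0} = 1
g(4) = mex{0} = 1
g(5) = mex{0} = 1
g(6) = mex{0,1} = 2
g(7) = mex{0,1} = 2
g(8) = mex{0,1} = 2
g(9) = mex{0,1,2} = 3
g(10) = mex{1,2} = 0
g(11) = mex{1,2} = 0
g(12) = mex{1,2,3} = 0
g(13) = mex{0,2,3} = 1
g(14) = mex{0,2} = 1
So g(14) = 1.
Build the Grundy sequence for heap B with g(k) = mex{g(k−s) : s ∈ {1, 6, 7}, s ≤ k}:
g(0) = mex{} = 0
g(1) = mex{0} = 1
g(2) = mex{1} = 0
g(3) = mex{0} = 1
g(4) = mex{1} = 0
g(5) = mex{0} = 1
g(6) = mex{0,1} = 2
g(7) = mex{0,1,2} = 3
g(8) = mex{0,1,3} = 2
g(9) = mex{0,1,2} = 3
g(10) = mex{0,1,3} = 2
g(11) = mex{0,1,2} = 3
So g(11) = 3.
The value of a disjunctive sum is the nim-sum of the parts.
Combined value = 1 ⊕ 3 = 2.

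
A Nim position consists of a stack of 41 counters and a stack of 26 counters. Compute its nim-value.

In binary:
  101001  (41)
  011010  (26)
  ------
  110011  (51)

51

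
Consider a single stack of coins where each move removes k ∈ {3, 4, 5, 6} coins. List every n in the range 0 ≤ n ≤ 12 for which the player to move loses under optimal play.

0, 1, 2, 9, 10, 11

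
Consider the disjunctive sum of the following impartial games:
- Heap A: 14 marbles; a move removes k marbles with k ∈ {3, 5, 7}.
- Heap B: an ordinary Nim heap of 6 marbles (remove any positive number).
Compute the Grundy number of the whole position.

Build the Grundy sequence for heap A with g(k) = mex{g(k−s) : s ∈ {3, 5, 7}, s ≤ k}:
g(0) = mex{} = 0
g(1) = mex{} = 0
g(2) = mex{} = 0
g(3) = mex{0} = 1
g(4) = mex{0} = 1
g(5) = mex{0} = 1
g(6) = mex{0,1} = 2
g(7) = mex{0,1} = 2
g(8) = mex{0,1} = 2
g(9) = mex{0,1,2} = 3
g(10) = mex{1,2} = 0
g(11) = mex{1,2} = 0
g(12) = mex{1,2,3} = 0
g(13) = mex{0,2} = 1
g(14) = mex{0,2,3} = 1
So g(14) = 1.
Heap B is a plain Nim heap of size 6, so its Grundy value is 6.
The value of a disjunctive sum is the nim-sum of the parts.
Combined value = 1 XOR 6 = 7.

7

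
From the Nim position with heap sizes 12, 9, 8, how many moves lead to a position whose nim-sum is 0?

Compute the nim-sum pairwise:
12 ^ 9 = 5
5 ^ 8 = 13
The overall nim-sum is X = 13. A heap of size p has a winning move iff p XOR X < p (reduce it to p XOR X).
  12: 12 XOR 13 = 1 < 12 — winning move (to 1).
  9: 9 XOR 13 = 4 < 9 — winning move (to 4).
  8: 8 XOR 13 = 5 < 8 — winning move (to 5).
That gives 3 winning moves.

3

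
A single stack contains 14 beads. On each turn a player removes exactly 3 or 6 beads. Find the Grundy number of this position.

1

Compute g(0), g(1), … for moves {3, 6}:
g(0) = mex{} = 0
g(1) = mex{} = 0
g(2) = mex{} = 0
g(3) = mex{0} = 1
g(4) = mex{0} = 1
g(5) = mex{0} = 1
g(6) = mex{0,1} = 2
g(7) = mex{0,1} = 2
g(8) = mex{0,1} = 2
g(9) = mex{1,2} = 0
g(10) = mex{1,2} = 0
g(11) = mex{1,2} = 0
g(12) = mex{0,2} = 1
g(13) = mex{0,2} = 1
g(14) = mex{0,2} = 1
So g(14) = 1.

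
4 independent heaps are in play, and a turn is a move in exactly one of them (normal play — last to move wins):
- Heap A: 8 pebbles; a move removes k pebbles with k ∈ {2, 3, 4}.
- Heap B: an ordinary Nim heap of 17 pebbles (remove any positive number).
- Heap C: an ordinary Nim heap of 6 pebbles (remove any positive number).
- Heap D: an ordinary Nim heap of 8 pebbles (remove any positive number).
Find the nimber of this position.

30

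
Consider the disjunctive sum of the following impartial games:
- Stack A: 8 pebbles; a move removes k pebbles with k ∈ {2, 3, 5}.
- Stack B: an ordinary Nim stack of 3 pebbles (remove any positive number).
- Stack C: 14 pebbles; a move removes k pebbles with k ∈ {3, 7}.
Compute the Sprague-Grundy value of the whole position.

2

For stack A, compute g(0), g(1), … with moves {2, 3, 5}:
g(0) = mex{} = 0
g(1) = mex{} = 0
g(2) = mex{0} = 1
g(3) = mex{0} = 1
g(4) = mex{0,1} = 2
g(5) = mex{0,1} = 2
g(6) = mex{0,1,2} = 3
g(7) = mex{1,2} = 0
g(8) = mex{1,2,3} = 0
So g(8) = 0.
Stack B is a plain Nim stack of size 3, so its Grundy value is 3.
Grundy values for stack C (subtraction set {3, 7}):
g(0) = mex{} = 0
g(1) = mex{} = 0
g(2) = mex{} = 0
g(3) = mex{0} = 1
g(4) = mex{0} = 1
g(5) = mex{0} = 1
g(6) = mex{1} = 0
g(7) = mex{0,1} = 2
g(8) = mex{0,1} = 2
g(9) = mex{0} = 1
g(10) = mex{1,2} = 0
g(11) = mex{1,2} = 0
g(12) = mex{1} = 0
g(13) = mex{0} = 1
g(14) = mex{0,2} = 1
So g(14) = 1.
The value of a disjunctive sum is the nim-sum of the parts.
Combined value = 0 ⊕ 3 ⊕ 1 = 2.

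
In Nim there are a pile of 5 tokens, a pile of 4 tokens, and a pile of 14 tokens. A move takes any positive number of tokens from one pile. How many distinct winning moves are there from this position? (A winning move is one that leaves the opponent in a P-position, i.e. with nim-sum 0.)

1

Write each in binary and XOR column by column:
  0101  (5)
  0100  (4)
  1110  (14)
  ----
  1111  (15)
The overall nim-sum is X = 15. A pile of size p has a winning move iff p XOR X < p (reduce it to p XOR X).
  5: 5 XOR 15 = 10 ≥ 5 — no move.
  4: 4 XOR 15 = 11 ≥ 4 — no move.
  14: 14 XOR 15 = 1 < 14 — winning move (to 1).
That gives 1 winning move.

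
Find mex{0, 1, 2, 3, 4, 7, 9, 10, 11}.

5

The values 0, 1, 2, 3, 4 are all present; 5 is the first non-negative integer missing from the set.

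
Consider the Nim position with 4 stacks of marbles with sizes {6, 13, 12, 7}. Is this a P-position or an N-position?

P-position

In binary:
  0110  (6)
  1101  (13)
  1100  (12)
  0111  (7)
  ----
  0000  (0)
The nim-sum is 0, so this is a P-position: the player to move is in a losing position under optimal play.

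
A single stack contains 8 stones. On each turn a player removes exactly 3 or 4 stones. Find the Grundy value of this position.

Build the Grundy sequence with g(k) = mex{g(k−s) : s ∈ {3, 4}, s ≤ k}:
k:     0  1  2  3  4  5  6  7  8
g(k):  0  0  0  1  1  1  2  0  0
So g(8) = 0.

0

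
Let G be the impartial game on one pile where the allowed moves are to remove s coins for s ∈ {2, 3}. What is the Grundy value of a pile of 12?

Build the Grundy sequence with g(k) = mex{g(k−s) : s ∈ {2, 3}, s ≤ k}:
k:     0  1  2  3  4  5  6  7  8  9 10 11 12
g(k):  0  0  1  1  2  0  0  1  1  2  0  0  1
So g(12) = 1.

1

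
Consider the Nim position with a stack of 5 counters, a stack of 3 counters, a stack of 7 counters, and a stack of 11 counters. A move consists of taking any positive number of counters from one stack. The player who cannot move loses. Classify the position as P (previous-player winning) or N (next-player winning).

N-position

Nim-sum: 5 ⊕ 3 ⊕ 7 ⊕ 11 = 10.
The nim-sum is 10 ≠ 0, so this is an N-position: the player to move can win.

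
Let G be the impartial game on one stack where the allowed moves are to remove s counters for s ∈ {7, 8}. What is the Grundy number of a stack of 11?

1

Build the Grundy sequence with g(k) = mex{g(k−s) : s ∈ {7, 8}, s ≤ k}:
k:     0  1  2  3  4  5  6  7  8  9 10 11
g(k):  0  0  0  0  0  0  0  1  1  1  1  1
So g(11) = 1.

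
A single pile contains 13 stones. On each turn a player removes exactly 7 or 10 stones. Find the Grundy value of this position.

1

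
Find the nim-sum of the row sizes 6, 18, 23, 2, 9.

Write each in binary and XOR column by column:
  00110  (6)
  10010  (18)
  10111  (23)
  00010  (2)
  01001  (9)
  -----
  01000  (8)

8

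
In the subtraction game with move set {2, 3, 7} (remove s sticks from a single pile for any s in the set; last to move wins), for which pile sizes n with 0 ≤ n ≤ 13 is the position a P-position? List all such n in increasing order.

0, 1, 5, 6, 10, 11

Grundy values for subtraction set {2, 3, 7}:
k:     0  1  2  3  4  5  6  7  8  9 10 11 12 13
g(k):  0  0  1  1  2  0  0  1  1  2  0  0  1  1
The P-positions (g = 0) in 0..13 are 0, 1, 5, 6, 10, 11.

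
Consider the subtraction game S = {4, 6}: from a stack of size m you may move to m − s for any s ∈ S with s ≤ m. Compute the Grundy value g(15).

1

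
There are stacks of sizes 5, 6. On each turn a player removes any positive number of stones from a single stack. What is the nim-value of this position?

3

In binary:
  101  (5)
  110  (6)
  ---
  011  (3)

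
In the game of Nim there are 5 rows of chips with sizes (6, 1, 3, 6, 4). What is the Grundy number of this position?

In binary:
  110  (6)
  001  (1)
  011  (3)
  110  (6)
  100  (4)
  ---
  110  (6)

6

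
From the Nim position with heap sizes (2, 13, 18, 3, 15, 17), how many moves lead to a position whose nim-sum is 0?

Nim-sum: 2 ^ 13 ^ 18 ^ 3 ^ 15 ^ 17 = 0.
The nim-sum is already 0, so every move leaves a nonzero nim-sum — there are no winning moves.

0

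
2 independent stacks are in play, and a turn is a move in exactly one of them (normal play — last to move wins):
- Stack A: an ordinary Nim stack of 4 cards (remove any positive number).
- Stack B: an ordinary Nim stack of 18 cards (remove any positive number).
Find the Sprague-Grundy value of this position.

22

Stack A is a plain Nim stack of size 4, so its Grundy value is 4.
Stack B is a plain Nim stack of size 18, so its Grundy value is 18.
The value of a disjunctive sum is the nim-sum of the parts.
Combined value = 4 XOR 18 = 22.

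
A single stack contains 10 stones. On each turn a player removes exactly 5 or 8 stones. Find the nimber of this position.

2

Compute g(0), g(1), … for moves {5, 8}:
k:     0  1  2  3  4  5  6  7  8  9 10
g(k):  0  0  0  0  0  1  1  1  1  1  2
So g(10) = 2.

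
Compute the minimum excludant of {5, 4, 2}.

0

0 is not in the set, so the mex is 0.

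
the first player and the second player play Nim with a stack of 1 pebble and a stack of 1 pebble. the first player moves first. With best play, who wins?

Compute the nim-sum pairwise:
1 XOR 1 = 0
The nim-sum is 0, so this is a P-position: the player to move is in a losing position under optimal play; the first player is about to move from it and so loses — the second player wins.

the second player wins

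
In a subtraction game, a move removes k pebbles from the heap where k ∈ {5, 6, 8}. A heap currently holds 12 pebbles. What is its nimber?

Compute g(0), g(1), … for moves {5, 6, 8}:
k:     0  1  2  3  4  5  6  7  8  9 10 11 12
g(k):  0  0  0  0  0  1  1  1  1  1  2  2  2
So g(12) = 2.

2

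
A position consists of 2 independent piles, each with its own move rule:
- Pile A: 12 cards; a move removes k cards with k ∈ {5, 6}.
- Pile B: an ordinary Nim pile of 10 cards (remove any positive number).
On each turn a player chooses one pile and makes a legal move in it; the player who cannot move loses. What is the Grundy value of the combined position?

Build the Grundy sequence for pile A with g(k) = mex{g(k−s) : s ∈ {5, 6}, s ≤ k}:
g(0) = mex{} = 0
g(1) = mex{} = 0
g(2) = mex{} = 0
g(3) = mex{} = 0
g(4) = mex{} = 0
g(5) = mex{0} = 1
g(6) = mex{0} = 1
g(7) = mex{0} = 1
g(8) = mex{0} = 1
g(9) = mex{0} = 1
g(10) = mex{0,1} = 2
g(11) = mex{1} = 0
g(12) = mex{1} = 0
So g(12) = 0.
Pile B is a plain Nim pile of size 10, so its Grundy value is 10.
The value of a disjunctive sum is the nim-sum of the parts.
Combined value = 0 ⊕ 10 = 10.

10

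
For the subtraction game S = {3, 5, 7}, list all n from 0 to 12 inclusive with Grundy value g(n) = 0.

0, 1, 2, 10, 11, 12

Compute g(0), g(1), … for moves {3, 5, 7}:
k:     0  1  2  3  4  5  6  7  8  9 10 11 12
g(k):  0  0  0  1  1  1  2  2  2  3  0  0  0
The P-positions (g = 0) in 0..12 are 0, 1, 2, 10, 11, 12.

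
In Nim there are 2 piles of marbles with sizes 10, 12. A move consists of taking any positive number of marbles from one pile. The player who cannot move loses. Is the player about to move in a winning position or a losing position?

Winning position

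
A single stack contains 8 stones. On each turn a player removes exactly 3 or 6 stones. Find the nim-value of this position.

2

Compute g(0), g(1), … for moves {3, 6}:
k:     0  1  2  3  4  5  6  7  8
g(k):  0  0  0  1  1  1  2  2  2
So g(8) = 2.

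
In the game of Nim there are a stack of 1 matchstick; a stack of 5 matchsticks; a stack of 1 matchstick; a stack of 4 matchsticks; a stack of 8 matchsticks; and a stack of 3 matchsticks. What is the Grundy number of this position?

Compute the nim-sum pairwise:
1 XOR 5 = 4
4 XOR 1 = 5
5 XOR 4 = 1
1 XOR 8 = 9
9 XOR 3 = 10

10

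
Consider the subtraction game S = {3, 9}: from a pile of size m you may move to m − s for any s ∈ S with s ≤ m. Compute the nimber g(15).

1

Compute g(0), g(1), … for moves {3, 9}:
k:     0  1  2  3  4  5  6  7  8  9 10 11 12 13 14 15
g(k):  0  0  0  1  1  1  0  0  0  1  1  1  0  0  0  1
So g(15) = 1.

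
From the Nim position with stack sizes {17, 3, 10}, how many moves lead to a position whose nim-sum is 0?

1

Nim-sum: 17 ⊕ 3 ⊕ 10 = 24.
The overall nim-sum is X = 24. A stack of size p has a winning move iff p XOR X < p (reduce it to p XOR X).
  17: 17 XOR 24 = 9 < 17 — winning move (to 9).
  3: 3 XOR 24 = 27 ≥ 3 — no move.
  10: 10 XOR 24 = 18 ≥ 10 — no move.
That gives 1 winning move.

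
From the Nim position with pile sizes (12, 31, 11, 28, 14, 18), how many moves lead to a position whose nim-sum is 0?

3

In binary:
  01100  (12)
  11111  (31)
  01011  (11)
  11100  (28)
  01110  (14)
  10010  (18)
  -----
  11000  (24)
The overall nim-sum is X = 24. A pile of size p has a winning move iff p XOR X < p (reduce it to p XOR X).
  12: 12 XOR 24 = 20 ≥ 12 — no move.
  31: 31 XOR 24 = 7 < 31 — winning move (to 7).
  11: 11 XOR 24 = 19 ≥ 11 — no move.
  28: 28 XOR 24 = 4 < 28 — winning move (to 4).
  14: 14 XOR 24 = 22 ≥ 14 — no move.
  18: 18 XOR 24 = 10 < 18 — winning move (to 10).
That gives 3 winning moves.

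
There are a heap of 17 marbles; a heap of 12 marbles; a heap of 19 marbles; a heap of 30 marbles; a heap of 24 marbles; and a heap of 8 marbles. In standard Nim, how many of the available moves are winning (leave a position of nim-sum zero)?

Bitwise XOR of the heap sizes:
  10001  (17)
  01100  (12)
  10011  (19)
  11110  (30)
  11000  (24)
  01000  (8)
  -----
  00000  (0)
The nim-sum is already 0, so every move leaves a nonzero nim-sum — there are no winning moves.

0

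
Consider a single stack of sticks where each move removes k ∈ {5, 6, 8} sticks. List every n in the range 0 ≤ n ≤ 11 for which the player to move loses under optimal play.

0, 1, 2, 3, 4

Compute g(0), g(1), … for moves {5, 6, 8}:
k:     0  1  2  3  4  5  6  7  8  9 10 11
g(k):  0  0  0  0  0  1  1  1  1  1  2  2
The P-positions (g = 0) in 0..11 are 0, 1, 2, 3, 4.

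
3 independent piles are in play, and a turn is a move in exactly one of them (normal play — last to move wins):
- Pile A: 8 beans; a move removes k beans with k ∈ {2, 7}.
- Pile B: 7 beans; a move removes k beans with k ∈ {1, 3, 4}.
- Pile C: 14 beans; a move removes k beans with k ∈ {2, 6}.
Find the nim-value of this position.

For pile A, compute g(0), g(1), … with moves {2, 7}:
k:     0  1  2  3  4  5  6  7  8
g(k):  0  0  1  1  0  0  1  1  2
So g(8) = 2.
Build the Grundy sequence for pile B with g(k) = mex{g(k−s) : s ∈ {1, 3, 4}, s ≤ k}:
g(0) = mex{} = 0
g(1) = mex{0} = 1
g(2) = mex{1} = 0
g(3) = mex{0} = 1
g(4) = mex{0,1} = 2
g(5) = mex{0,1,2} = 3
g(6) = mex{0,1,3} = 2
g(7) = mex{1,2} = 0
So g(7) = 0.
Build the Grundy sequence for pile C with g(k) = mex{g(k−s) : s ∈ {2, 6}, s ≤ k}:
g(0) = mex{} = 0
g(1) = mex{} = 0
g(2) = mex{0} = 1
g(3) = mex{0} = 1
g(4) = mex{1} = 0
g(5) = mex{1} = 0
g(6) = mex{0} = 1
g(7) = mex{0} = 1
g(8) = mex{1} = 0
g(9) = mex{1} = 0
g(10) = mex{0} = 1
g(11) = mex{0} = 1
g(12) = mex{1} = 0
g(13) = mex{1} = 0
g(14) = mex{0} = 1
So g(14) = 1.
The value of a disjunctive sum is the nim-sum of the parts.
Combined value = 2 ⊕ 0 ⊕ 1 = 3.

3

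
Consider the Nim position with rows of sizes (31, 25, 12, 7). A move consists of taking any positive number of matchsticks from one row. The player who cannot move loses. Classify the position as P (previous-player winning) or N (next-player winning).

N-position

Nim-sum: 31 XOR 25 XOR 12 XOR 7 = 13.
The nim-sum is 13 ≠ 0, so this is an N-position: the player to move can win.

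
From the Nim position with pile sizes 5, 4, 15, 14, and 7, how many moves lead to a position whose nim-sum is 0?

Bitwise XOR of the heap sizes:
  0101  (5)
  0100  (4)
  1111  (15)
  1110  (14)
  0111  (7)
  ----
  0111  (7)
The overall nim-sum is X = 7. A pile of size p has a winning move iff p XOR X < p (reduce it to p XOR X).
  5: 5 XOR 7 = 2 < 5 — winning move (to 2).
  4: 4 XOR 7 = 3 < 4 — winning move (to 3).
  15: 15 XOR 7 = 8 < 15 — winning move (to 8).
  14: 14 XOR 7 = 9 < 14 — winning move (to 9).
  7: 7 XOR 7 = 0 < 7 — winning move (to 0).
That gives 5 winning moves.

5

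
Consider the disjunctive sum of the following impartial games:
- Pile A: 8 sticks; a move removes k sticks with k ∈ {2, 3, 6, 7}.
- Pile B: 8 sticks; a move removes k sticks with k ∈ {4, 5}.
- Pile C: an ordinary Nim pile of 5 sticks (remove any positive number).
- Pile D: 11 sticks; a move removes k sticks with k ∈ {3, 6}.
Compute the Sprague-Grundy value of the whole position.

5

For pile A, compute g(0), g(1), … with moves {2, 3, 6, 7}:
g(0) = mex{} = 0
g(1) = mex{} = 0
g(2) = mex{0} = 1
g(3) = mex{0} = 1
g(4) = mex{0,1} = 2
g(5) = mex{1} = 0
g(6) = mex{0,1,2} = 3
g(7) = mex{0,2} = 1
g(8) = mex{0,1,3} = 2
So g(8) = 2.
Grundy values for pile B (subtraction set {4, 5}):
k:     0  1  2  3  4  5  6  7  8
g(k):  0  0  0  0  1  1  1  1  2
So g(8) = 2.
Pile C is a plain Nim pile of size 5, so its Grundy value is 5.
Build the Grundy sequence for pile D with g(k) = mex{g(k−s) : s ∈ {3, 6}, s ≤ k}:
k:     0  1  2  3  4  5  6  7  8  9 10 11
g(k):  0  0  0  1  1  1  2  2  2  0  0  0
So g(11) = 0.
The value of a disjunctive sum is the nim-sum of the parts.
Combined value = 2 XOR 2 XOR 5 XOR 0 = 5.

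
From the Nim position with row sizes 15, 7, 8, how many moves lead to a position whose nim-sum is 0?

0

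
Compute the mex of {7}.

0

0 is not in the set, so the mex is 0.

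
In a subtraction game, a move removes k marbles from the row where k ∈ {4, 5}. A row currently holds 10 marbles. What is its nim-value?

Build the Grundy sequence with g(k) = mex{g(k−s) : s ∈ {4, 5}, s ≤ k}:
g(0) = mex{} = 0
g(1) = mex{} = 0
g(2) = mex{} = 0
g(3) = mex{} = 0
g(4) = mex{0} = 1
g(5) = mex{0} = 1
g(6) = mex{0} = 1
g(7) = mex{0} = 1
g(8) = mex{0,1} = 2
g(9) = mex{1} = 0
g(10) = mex{1} = 0
So g(10) = 0.

0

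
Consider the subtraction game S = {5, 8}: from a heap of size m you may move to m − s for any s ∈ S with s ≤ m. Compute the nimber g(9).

1

Grundy values for subtraction set {5, 8}:
k:     0  1  2  3  4  5  6  7  8  9
g(k):  0  0  0  0  0  1  1  1  1  1
So g(9) = 1.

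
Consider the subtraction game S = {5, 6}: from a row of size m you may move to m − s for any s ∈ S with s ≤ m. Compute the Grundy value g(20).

Grundy values for subtraction set {5, 6}:
k:     0  1  2  3  4  5  6  7  8  9 10 11 12 13 14 15 16 17 18 19 20
g(k):  0  0  0  0  0  1  1  1  1  1  2  0  0  0  0  0  1  1  1  1  1
So g(20) = 1.

1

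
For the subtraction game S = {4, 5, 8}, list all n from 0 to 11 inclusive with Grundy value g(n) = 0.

0, 1, 2, 3

Grundy values for subtraction set {4, 5, 8}:
g(0) = mex{} = 0
g(1) = mex{} = 0
g(2) = mex{} = 0
g(3) = mex{} = 0
g(4) = mex{0} = 1
g(5) = mex{0} = 1
g(6) = mex{0} = 1
g(7) = mex{0} = 1
g(8) = mex{0,1} = 2
g(9) = mex{0,1} = 2
g(10) = mex{0,1} = 2
g(11) = mex{0,1} = 2
The P-positions (g = 0) in 0..11 are 0, 1, 2, 3.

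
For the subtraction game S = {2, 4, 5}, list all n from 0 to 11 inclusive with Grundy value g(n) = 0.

Grundy values for subtraction set {2, 4, 5}:
g(0) = mex{} = 0
g(1) = mex{} = 0
g(2) = mex{0} = 1
g(3) = mex{0} = 1
g(4) = mex{0,1} = 2
g(5) = mex{0,1} = 2
g(6) = mex{0,1,2} = 3
g(7) = mex{1,2} = 0
g(8) = mex{1,2,3} = 0
g(9) = mex{0,2} = 1
g(10) = mex{0,2,3} = 1
g(11) = mex{0,1,3} = 2
The P-positions (g = 0) in 0..11 are 0, 1, 7, 8.

0, 1, 7, 8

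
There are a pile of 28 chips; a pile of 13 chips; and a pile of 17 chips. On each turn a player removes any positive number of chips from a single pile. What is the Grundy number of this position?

0

Write each in binary and XOR column by column:
  11100  (28)
  01101  (13)
  10001  (17)
  -----
  00000  (0)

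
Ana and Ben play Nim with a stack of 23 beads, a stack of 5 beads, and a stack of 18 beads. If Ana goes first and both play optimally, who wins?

Compute the nim-sum pairwise:
23 ^ 5 = 18
18 ^ 18 = 0
The nim-sum is 0, so this is a P-position: the player to move is in a losing position under optimal play; Ana is about to move from it and so loses — Ben wins.

Ben wins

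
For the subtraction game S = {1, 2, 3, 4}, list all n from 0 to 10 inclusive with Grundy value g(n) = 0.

0, 5, 10

Grundy values for subtraction set {1, 2, 3, 4}:
g(0) = mex{} = 0
g(1) = mex{0} = 1
g(2) = mex{0,1} = 2
g(3) = mex{0,1,2} = 3
g(4) = mex{0,1,2,3} = 4
g(5) = mex{1,2,3,4} = 0
g(6) = mex{0,2,3,4} = 1
g(7) = mex{0,1,3,4} = 2
g(8) = mex{0,1,2,4} = 3
g(9) = mex{0,1,2,3} = 4
g(10) = mex{1,2,3,4} = 0
The P-positions (g = 0) in 0..10 are 0, 5, 10.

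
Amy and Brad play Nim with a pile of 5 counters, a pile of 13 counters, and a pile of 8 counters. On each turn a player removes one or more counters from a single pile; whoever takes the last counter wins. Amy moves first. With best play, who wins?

Brad wins

In binary:
  0101  (5)
  1101  (13)
  1000  (8)
  ----
  0000  (0)
The nim-sum is 0, so this is a P-position: the player to move is in a losing position under optimal play; Amy is about to move from it and so loses — Brad wins.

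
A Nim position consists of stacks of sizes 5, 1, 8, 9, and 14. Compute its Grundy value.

11

Compute the nim-sum pairwise:
5 ^ 1 = 4
4 ^ 8 = 12
12 ^ 9 = 5
5 ^ 14 = 11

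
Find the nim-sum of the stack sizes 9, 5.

12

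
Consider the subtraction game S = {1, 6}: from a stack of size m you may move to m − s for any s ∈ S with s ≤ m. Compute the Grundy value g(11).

Grundy values for subtraction set {1, 6}:
k:     0  1  2  3  4  5  6  7  8  9 10 11
g(k):  0  1  0  1  0  1  2  0  1  0  1  0
So g(11) = 0.

0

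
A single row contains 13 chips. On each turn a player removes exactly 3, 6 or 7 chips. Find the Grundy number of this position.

1

Compute g(0), g(1), … for moves {3, 6, 7}:
k:     0  1  2  3  4  5  6  7  8  9 10 11 12 13
g(k):  0  0  0  1  1  1  2  2  2  3  0  0  0  1
So g(13) = 1.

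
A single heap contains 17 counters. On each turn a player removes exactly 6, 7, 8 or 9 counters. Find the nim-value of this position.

Grundy values for subtraction set {6, 7, 8, 9}:
k:     0  1  2  3  4  5  6  7  8  9 10 11 12 13 14 15 16 17
g(k):  0  0  0  0  0  0  1  1  1  1  1  1  2  2  2  0  0  0
So g(17) = 0.

0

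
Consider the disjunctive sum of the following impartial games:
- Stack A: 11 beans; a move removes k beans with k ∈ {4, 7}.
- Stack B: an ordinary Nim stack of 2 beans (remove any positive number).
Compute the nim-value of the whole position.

Grundy values for stack A (subtraction set {4, 7}):
g(0) = mex{} = 0
g(1) = mex{} = 0
g(2) = mex{} = 0
g(3) = mex{} = 0
g(4) = mex{0} = 1
g(5) = mex{0} = 1
g(6) = mex{0} = 1
g(7) = mex{0} = 1
g(8) = mex{0,1} = 2
g(9) = mex{0,1} = 2
g(10) = mex{0,1} = 2
g(11) = mex{1} = 0
So g(11) = 0.
Stack B is a plain Nim stack of size 2, so its Grundy value is 2.
The value of a disjunctive sum is the nim-sum of the parts.
Combined value = 0 XOR 2 = 2.

2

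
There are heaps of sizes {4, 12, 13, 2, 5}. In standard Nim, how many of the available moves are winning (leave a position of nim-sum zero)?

Nim-sum: 4 XOR 12 XOR 13 XOR 2 XOR 5 = 2.
The overall nim-sum is X = 2. A heap of size p has a winning move iff p XOR X < p (reduce it to p XOR X).
  4: 4 XOR 2 = 6 ≥ 4 — no move.
  12: 12 XOR 2 = 14 ≥ 12 — no move.
  13: 13 XOR 2 = 15 ≥ 13 — no move.
  2: 2 XOR 2 = 0 < 2 — winning move (to 0).
  5: 5 XOR 2 = 7 ≥ 5 — no move.
That gives 1 winning move.

1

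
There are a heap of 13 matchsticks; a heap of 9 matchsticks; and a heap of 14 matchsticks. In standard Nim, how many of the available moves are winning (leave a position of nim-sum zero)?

In binary:
  1101  (13)
  1001  (9)
  1110  (14)
  ----
  1010  (10)
The overall nim-sum is X = 10. A heap of size p has a winning move iff p XOR X < p (reduce it to p XOR X).
  13: 13 XOR 10 = 7 < 13 — winning move (to 7).
  9: 9 XOR 10 = 3 < 9 — winning move (to 3).
  14: 14 XOR 10 = 4 < 14 — winning move (to 4).
That gives 3 winning moves.

3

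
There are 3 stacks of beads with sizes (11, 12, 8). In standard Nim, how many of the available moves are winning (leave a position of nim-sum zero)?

3

Bitwise XOR of the heap sizes:
  1011  (11)
  1100  (12)
  1000  (8)
  ----
  1111  (15)
The overall nim-sum is X = 15. A stack of size p has a winning move iff p XOR X < p (reduce it to p XOR X).
  11: 11 XOR 15 = 4 < 11 — winning move (to 4).
  12: 12 XOR 15 = 3 < 12 — winning move (to 3).
  8: 8 XOR 15 = 7 < 8 — winning move (to 7).
That gives 3 winning moves.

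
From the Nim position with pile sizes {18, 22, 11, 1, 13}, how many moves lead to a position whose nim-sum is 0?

3

Nim-sum: 18 ^ 22 ^ 11 ^ 1 ^ 13 = 3.
The overall nim-sum is X = 3. A pile of size p has a winning move iff p XOR X < p (reduce it to p XOR X).
  18: 18 XOR 3 = 17 < 18 — winning move (to 17).
  22: 22 XOR 3 = 21 < 22 — winning move (to 21).
  11: 11 XOR 3 = 8 < 11 — winning move (to 8).
  1: 1 XOR 3 = 2 ≥ 1 — no move.
  13: 13 XOR 3 = 14 ≥ 13 — no move.
That gives 3 winning moves.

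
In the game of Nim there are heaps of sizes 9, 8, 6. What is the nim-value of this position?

Compute the nim-sum pairwise:
9 XOR 8 = 1
1 XOR 6 = 7

7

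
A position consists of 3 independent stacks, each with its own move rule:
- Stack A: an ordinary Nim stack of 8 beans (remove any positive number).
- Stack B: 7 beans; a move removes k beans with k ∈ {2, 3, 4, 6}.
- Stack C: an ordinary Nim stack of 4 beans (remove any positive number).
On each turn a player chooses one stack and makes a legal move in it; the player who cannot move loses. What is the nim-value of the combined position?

Stack A is a plain Nim stack of size 8, so its Grundy value is 8.
For stack B, compute g(0), g(1), … with moves {2, 3, 4, 6}:
g(0) = mex{} = 0
g(1) = mex{} = 0
g(2) = mex{0} = 1
g(3) = mex{0} = 1
g(4) = mex{0,1} = 2
g(5) = mex{0,1} = 2
g(6) = mex{0,1,2} = 3
g(7) = mex{0,1,2} = 3
So g(7) = 3.
Stack C is a plain Nim stack of size 4, so its Grundy value is 4.
The value of a disjunctive sum is the nim-sum of the parts.
Combined value = 8 XOR 3 XOR 4 = 15.

15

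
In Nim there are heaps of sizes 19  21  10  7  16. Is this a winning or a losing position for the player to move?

Winning position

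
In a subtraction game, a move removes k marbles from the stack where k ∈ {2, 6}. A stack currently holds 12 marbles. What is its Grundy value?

Build the Grundy sequence with g(k) = mex{g(k−s) : s ∈ {2, 6}, s ≤ k}:
g(0) = mex{} = 0
g(1) = mex{} = 0
g(2) = mex{0} = 1
g(3) = mex{0} = 1
g(4) = mex{1} = 0
g(5) = mex{1} = 0
g(6) = mex{0} = 1
g(7) = mex{0} = 1
g(8) = mex{1} = 0
g(9) = mex{1} = 0
g(10) = mex{0} = 1
g(11) = mex{0} = 1
g(12) = mex{1} = 0
So g(12) = 0.

0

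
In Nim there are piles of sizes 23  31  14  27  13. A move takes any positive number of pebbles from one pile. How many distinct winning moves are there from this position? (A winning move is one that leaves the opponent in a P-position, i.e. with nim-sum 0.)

3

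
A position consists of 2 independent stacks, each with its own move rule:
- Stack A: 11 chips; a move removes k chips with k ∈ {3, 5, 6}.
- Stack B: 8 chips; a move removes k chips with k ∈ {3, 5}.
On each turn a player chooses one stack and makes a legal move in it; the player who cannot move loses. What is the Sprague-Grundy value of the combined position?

0

Build the Grundy sequence for stack A with g(k) = mex{g(k−s) : s ∈ {3, 5, 6}, s ≤ k}:
g(0) = mex{} = 0
g(1) = mex{} = 0
g(2) = mex{} = 0
g(3) = mex{0} = 1
g(4) = mex{0} = 1
g(5) = mex{0} = 1
g(6) = mex{0,1} = 2
g(7) = mex{0,1} = 2
g(8) = mex{0,1} = 2
g(9) = mex{1,2} = 0
g(10) = mex{1,2} = 0
g(11) = mex{1,2} = 0
So g(11) = 0.
Grundy values for stack B (subtraction set {3, 5}):
k:     0  1  2  3  4  5  6  7  8
g(k):  0  0  0  1  1  1  2  2  0
So g(8) = 0.
By the Sprague-Grundy theorem, the Grundy value of a sum of independent games is the XOR of the component values.
Combined value = 0 XOR 0 = 0.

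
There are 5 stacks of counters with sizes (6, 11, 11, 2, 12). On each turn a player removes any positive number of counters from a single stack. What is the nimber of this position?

8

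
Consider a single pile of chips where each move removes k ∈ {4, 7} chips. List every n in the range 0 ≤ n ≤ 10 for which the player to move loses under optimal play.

0, 1, 2, 3

Compute g(0), g(1), … for moves {4, 7}:
g(0) = mex{} = 0
g(1) = mex{} = 0
g(2) = mex{} = 0
g(3) = mex{} = 0
g(4) = mex{0} = 1
g(5) = mex{0} = 1
g(6) = mex{0} = 1
g(7) = mex{0} = 1
g(8) = mex{0,1} = 2
g(9) = mex{0,1} = 2
g(10) = mex{0,1} = 2
The P-positions (g = 0) in 0..10 are 0, 1, 2, 3.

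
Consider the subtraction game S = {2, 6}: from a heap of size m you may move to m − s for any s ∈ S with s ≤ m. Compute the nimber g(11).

Build the Grundy sequence with g(k) = mex{g(k−s) : s ∈ {2, 6}, s ≤ k}:
k:     0  1  2  3  4  5  6  7  8  9 10 11
g(k):  0  0  1  1  0  0  1  1  0  0  1  1
So g(11) = 1.

1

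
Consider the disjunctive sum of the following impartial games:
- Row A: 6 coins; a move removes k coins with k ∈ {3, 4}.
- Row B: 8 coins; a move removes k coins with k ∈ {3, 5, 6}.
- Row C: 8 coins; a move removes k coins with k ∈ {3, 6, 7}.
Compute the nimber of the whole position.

For row A, compute g(0), g(1), … with moves {3, 4}:
k:     0  1  2  3  4  5  6
g(k):  0  0  0  1  1  1  2
So g(6) = 2.
For row B, compute g(0), g(1), … with moves {3, 5, 6}:
g(0) = mex{} = 0
g(1) = mex{} = 0
g(2) = mex{} = 0
g(3) = mex{0} = 1
g(4) = mex{0} = 1
g(5) = mex{0} = 1
g(6) = mex{0,1} = 2
g(7) = mex{0,1} = 2
g(8) = mex{0,1} = 2
So g(8) = 2.
Grundy values for row C (subtraction set {3, 6, 7}):
g(0) = mex{} = 0
g(1) = mex{} = 0
g(2) = mex{} = 0
g(3) = mex{0} = 1
g(4) = mex{0} = 1
g(5) = mex{0} = 1
g(6) = mex{0,1} = 2
g(7) = mex{0,1} = 2
g(8) = mex{0,1} = 2
So g(8) = 2.
The value of a disjunctive sum is the nim-sum of the parts.
Combined value = 2 XOR 2 XOR 2 = 2.

2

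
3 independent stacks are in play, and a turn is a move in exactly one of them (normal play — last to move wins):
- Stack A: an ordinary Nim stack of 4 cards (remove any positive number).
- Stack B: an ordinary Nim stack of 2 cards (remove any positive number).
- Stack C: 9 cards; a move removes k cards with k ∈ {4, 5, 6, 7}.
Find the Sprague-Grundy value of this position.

4

Stack A is a plain Nim stack of size 4, so its Grundy value is 4.
Stack B is a plain Nim stack of size 2, so its Grundy value is 2.
Build the Grundy sequence for stack C with g(k) = mex{g(k−s) : s ∈ {4, 5, 6, 7}, s ≤ k}:
g(0) = mex{} = 0
g(1) = mex{} = 0
g(2) = mex{} = 0
g(3) = mex{} = 0
g(4) = mex{0} = 1
g(5) = mex{0} = 1
g(6) = mex{0} = 1
g(7) = mex{0} = 1
g(8) = mex{0,1} = 2
g(9) = mex{0,1} = 2
So g(9) = 2.
By the Sprague-Grundy theorem, the Grundy value of a sum of independent games is the XOR of the component values.
Combined value = 4 ⊕ 2 ⊕ 2 = 4.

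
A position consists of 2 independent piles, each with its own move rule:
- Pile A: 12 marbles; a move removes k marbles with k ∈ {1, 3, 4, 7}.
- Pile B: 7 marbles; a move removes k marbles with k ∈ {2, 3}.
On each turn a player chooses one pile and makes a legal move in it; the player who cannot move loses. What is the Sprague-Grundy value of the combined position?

For pile A, compute g(0), g(1), … with moves {1, 3, 4, 7}:
g(0) = mex{} = 0
g(1) = mex{0} = 1
g(2) = mex{1} = 0
g(3) = mex{0} = 1
g(4) = mex{0,1} = 2
g(5) = mex{0,1,2} = 3
g(6) = mex{0,1,3} = 2
g(7) = mex{0,1,2} = 3
g(8) = mex{1,2,3} = 0
g(9) = mex{0,2,3} = 1
g(10) = mex{1,2,3} = 0
g(11) = mex{0,2,3} = 1
g(12) = mex{0,1,3} = 2
So g(12) = 2.
For pile B, compute g(0), g(1), … with moves {2, 3}:
g(0) = mex{} = 0
g(1) = mex{} = 0
g(2) = mex{0} = 1
g(3) = mex{0} = 1
g(4) = mex{0,1} = 2
g(5) = mex{1} = 0
g(6) = mex{1,2} = 0
g(7) = mex{0,2} = 1
So g(7) = 1.
The value of a disjunctive sum is the nim-sum of the parts.
Combined value = 2 XOR 1 = 3.

3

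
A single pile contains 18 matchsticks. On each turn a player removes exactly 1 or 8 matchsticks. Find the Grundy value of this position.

0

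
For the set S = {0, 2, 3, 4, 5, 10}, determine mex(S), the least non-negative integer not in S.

1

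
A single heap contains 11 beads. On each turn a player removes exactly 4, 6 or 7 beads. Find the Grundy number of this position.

Grundy values for subtraction set {4, 6, 7}:
k:     0  1  2  3  4  5  6  7  8  9 10 11
g(k):  0  0  0  0  1  1  1  1  2  2  2  0
So g(11) = 0.

0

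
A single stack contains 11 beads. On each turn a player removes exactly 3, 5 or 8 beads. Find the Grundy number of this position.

Compute g(0), g(1), … for moves {3, 5, 8}:
k:     0  1  2  3  4  5  6  7  8  9 10 11
g(k):  0  0  0  1  1  1  2  2  2  3  3  0
So g(11) = 0.

0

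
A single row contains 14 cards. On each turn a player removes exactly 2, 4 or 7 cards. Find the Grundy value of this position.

1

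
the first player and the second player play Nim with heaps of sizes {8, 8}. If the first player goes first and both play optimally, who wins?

the second player wins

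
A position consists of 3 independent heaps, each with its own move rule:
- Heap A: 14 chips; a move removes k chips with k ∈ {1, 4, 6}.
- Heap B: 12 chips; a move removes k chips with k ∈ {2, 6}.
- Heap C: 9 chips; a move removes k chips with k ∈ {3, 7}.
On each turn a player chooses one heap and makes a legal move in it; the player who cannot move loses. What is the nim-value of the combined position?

Grundy values for heap A (subtraction set {1, 4, 6}):
g(0) = mex{} = 0
g(1) = mex{0} = 1
g(2) = mex{1} = 0
g(3) = mex{0} = 1
g(4) = mex{0,1} = 2
g(5) = mex{1,2} = 0
g(6) = mex{0} = 1
g(7) = mex{1} = 0
g(8) = mex{0,2} = 1
g(9) = mex{0,1} = 2
g(10) = mex{1,2} = 0
g(11) = mex{0} = 1
g(12) = mex{1} = 0
g(13) = mex{0,2} = 1
g(14) = mex{0,1} = 2
So g(14) = 2.
For heap B, compute g(0), g(1), … with moves {2, 6}:
g(0) = mex{} = 0
g(1) = mex{} = 0
g(2) = mex{0} = 1
g(3) = mex{0} = 1
g(4) = mex{1} = 0
g(5) = mex{1} = 0
g(6) = mex{0} = 1
g(7) = mex{0} = 1
g(8) = mex{1} = 0
g(9) = mex{1} = 0
g(10) = mex{0} = 1
g(11) = mex{0} = 1
g(12) = mex{1} = 0
So g(12) = 0.
Build the Grundy sequence for heap C with g(k) = mex{g(k−s) : s ∈ {3, 7}, s ≤ k}:
k:     0  1  2  3  4  5  6  7  8  9
g(k):  0  0  0  1  1  1  0  2  2  1
So g(9) = 1.
The value of a disjunctive sum is the nim-sum of the parts.
Combined value = 2 XOR 0 XOR 1 = 3.

3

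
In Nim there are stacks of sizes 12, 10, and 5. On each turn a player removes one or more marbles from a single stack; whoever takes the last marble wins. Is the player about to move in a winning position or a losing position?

Winning position

Compute the nim-sum pairwise:
12 ^ 10 = 6
6 ^ 5 = 3
The nim-sum is 3 ≠ 0, so this is an N-position: the player to move can win.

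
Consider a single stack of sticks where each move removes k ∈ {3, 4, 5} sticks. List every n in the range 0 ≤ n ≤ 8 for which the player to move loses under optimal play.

0, 1, 2, 8

Build the Grundy sequence with g(k) = mex{g(k−s) : s ∈ {3, 4, 5}, s ≤ k}:
g(0) = mex{} = 0
g(1) = mex{} = 0
g(2) = mex{} = 0
g(3) = mex{0} = 1
g(4) = mex{0} = 1
g(5) = mex{0} = 1
g(6) = mex{0,1} = 2
g(7) = mex{0,1} = 2
g(8) = mex{1} = 0
The P-positions (g = 0) in 0..8 are 0, 1, 2, 8.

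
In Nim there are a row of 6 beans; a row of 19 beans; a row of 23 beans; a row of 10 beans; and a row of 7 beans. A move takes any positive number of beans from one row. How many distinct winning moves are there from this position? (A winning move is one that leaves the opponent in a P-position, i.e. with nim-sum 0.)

Nim-sum: 6 ⊕ 19 ⊕ 23 ⊕ 10 ⊕ 7 = 15.
The overall nim-sum is X = 15. A row of size p has a winning move iff p XOR X < p (reduce it to p XOR X).
  6: 6 XOR 15 = 9 ≥ 6 — no move.
  19: 19 XOR 15 = 28 ≥ 19 — no move.
  23: 23 XOR 15 = 24 ≥ 23 — no move.
  10: 10 XOR 15 = 5 < 10 — winning move (to 5).
  7: 7 XOR 15 = 8 ≥ 7 — no move.
That gives 1 winning move.

1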